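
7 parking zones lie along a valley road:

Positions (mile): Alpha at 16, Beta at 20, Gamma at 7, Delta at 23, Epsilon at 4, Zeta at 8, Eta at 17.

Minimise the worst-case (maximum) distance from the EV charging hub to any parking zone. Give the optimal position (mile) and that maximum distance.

The 1-center on a line is the midpoint of the two extreme points: leftmost at 4, rightmost at 23.
Optimal location = (4 + 23)/2 = 13.5; maximum distance = (23 − 4)/2 = 9.5.

location 13.5, max distance 9.5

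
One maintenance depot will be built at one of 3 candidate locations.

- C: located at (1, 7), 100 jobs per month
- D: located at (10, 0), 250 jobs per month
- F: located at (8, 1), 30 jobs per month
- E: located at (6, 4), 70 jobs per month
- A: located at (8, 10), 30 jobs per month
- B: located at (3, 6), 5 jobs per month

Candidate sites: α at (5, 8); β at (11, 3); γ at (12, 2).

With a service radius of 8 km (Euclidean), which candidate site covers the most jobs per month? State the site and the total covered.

Coverage radius r = 8 km; a point is covered iff (Δx)²+(Δy)² ≤ 8² = 64.
  α (5, 8): covers {C, F, E, A, B} → 235
  β (11, 3): covers {D, F, E, A} → 380
  γ (12, 2): covers {D, F, E} → 350
Maximum coverage at β: 380 jobs per month.

β, covering 380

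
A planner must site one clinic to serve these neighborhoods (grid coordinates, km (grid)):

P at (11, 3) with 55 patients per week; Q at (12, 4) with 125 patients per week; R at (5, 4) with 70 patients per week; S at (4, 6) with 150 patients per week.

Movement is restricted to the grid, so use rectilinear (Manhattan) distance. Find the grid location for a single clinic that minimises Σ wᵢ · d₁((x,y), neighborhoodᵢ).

(5, 4)

Manhattan distance separates: Σwᵢ(|x−xᵢ|+|y−yᵢ|) = Σwᵢ|x−xᵢ| + Σwᵢ|y−yᵢ|, so x and y are optimised independently as 1-D weighted medians.
Total weight W = 400; half = 200.
x-coordinate, sorted with cumulative weight:
  x=4 (S, w=150) cum 150
  x=5 (R, w=70) cum 220  ← median
  x=11 (P, w=55) cum 275
  x=12 (Q, w=125) cum 400
⇒ x* = 5
y-coordinate, sorted with cumulative weight:
  y=3 (P, w=55) cum 55
  y=4 (Q, w=125) cum 180
  y=4 (R, w=70) cum 250  ← median
  y=6 (S, w=150) cum 400
⇒ y* = 4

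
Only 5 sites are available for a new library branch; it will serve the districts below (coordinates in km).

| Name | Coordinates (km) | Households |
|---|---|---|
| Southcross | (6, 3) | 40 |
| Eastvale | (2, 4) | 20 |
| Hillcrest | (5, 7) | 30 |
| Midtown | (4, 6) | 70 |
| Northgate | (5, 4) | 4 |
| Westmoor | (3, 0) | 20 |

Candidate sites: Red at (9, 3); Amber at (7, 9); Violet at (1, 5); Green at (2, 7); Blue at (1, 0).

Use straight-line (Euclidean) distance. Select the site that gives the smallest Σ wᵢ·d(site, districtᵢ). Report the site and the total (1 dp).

Total weighted distance at each candidate:
  Red (9, 3): total = 990.0
  Amber (7, 9): total = 985.1
  Violet (1, 5): total = 723.4
  Green (2, 7): total = 691.2
  Blue (1, 0): total = 1089.8
Minimum is at Green with total 691.2 km.

Green, total 691.2 km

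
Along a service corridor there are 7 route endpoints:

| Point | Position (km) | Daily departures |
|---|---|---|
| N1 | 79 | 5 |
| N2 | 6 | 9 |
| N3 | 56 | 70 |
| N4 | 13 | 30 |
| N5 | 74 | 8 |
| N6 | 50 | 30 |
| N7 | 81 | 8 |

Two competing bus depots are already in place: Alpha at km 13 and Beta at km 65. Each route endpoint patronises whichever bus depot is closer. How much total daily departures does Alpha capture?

The indifferent point is the midpoint (13+65)/2 = 39; route endpoints left of it (closer to Alpha at 13) go to Alpha, those right go to Beta.
  N2 at 6 (w=9) → Alpha
  N4 at 13 (w=30) → Alpha
  N6 at 50 (w=30) → Beta
  N3 at 56 (w=70) → Beta
  N5 at 74 (w=8) → Beta
  N1 at 79 (w=5) → Beta
  N7 at 81 (w=8) → Beta
Alpha captures 39; Beta captures 121.

39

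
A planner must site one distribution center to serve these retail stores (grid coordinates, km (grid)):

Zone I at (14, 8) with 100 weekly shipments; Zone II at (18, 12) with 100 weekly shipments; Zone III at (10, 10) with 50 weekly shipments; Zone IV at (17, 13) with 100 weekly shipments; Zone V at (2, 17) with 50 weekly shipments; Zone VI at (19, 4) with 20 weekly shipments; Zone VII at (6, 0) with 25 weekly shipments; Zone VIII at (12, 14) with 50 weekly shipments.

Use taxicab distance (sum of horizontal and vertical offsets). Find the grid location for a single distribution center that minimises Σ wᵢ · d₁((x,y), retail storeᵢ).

Manhattan distance separates: Σwᵢ(|x−xᵢ|+|y−yᵢ|) = Σwᵢ|x−xᵢ| + Σwᵢ|y−yᵢ|, so x and y are optimised independently as 1-D weighted medians.
Total weight W = 495; half = 247.5.
x-coordinate, sorted with cumulative weight:
  x=2 (Zone V, w=50) cum 50
  x=6 (Zone VII, w=25) cum 75
  x=10 (Zone III, w=50) cum 125
  x=12 (Zone VIII, w=50) cum 175
  x=14 (Zone I, w=100) cum 275  ← median
  x=17 (Zone IV, w=100) cum 375
  x=18 (Zone II, w=100) cum 475
  x=19 (Zone VI, w=20) cum 495
⇒ x* = 14
y-coordinate, sorted with cumulative weight:
  y=0 (Zone VII, w=25) cum 25
  y=4 (Zone VI, w=20) cum 45
  y=8 (Zone I, w=100) cum 145
  y=10 (Zone III, w=50) cum 195
  y=12 (Zone II, w=100) cum 295  ← median
  y=13 (Zone IV, w=100) cum 395
  y=14 (Zone VIII, w=50) cum 445
  y=17 (Zone V, w=50) cum 495
⇒ y* = 12

(14, 12)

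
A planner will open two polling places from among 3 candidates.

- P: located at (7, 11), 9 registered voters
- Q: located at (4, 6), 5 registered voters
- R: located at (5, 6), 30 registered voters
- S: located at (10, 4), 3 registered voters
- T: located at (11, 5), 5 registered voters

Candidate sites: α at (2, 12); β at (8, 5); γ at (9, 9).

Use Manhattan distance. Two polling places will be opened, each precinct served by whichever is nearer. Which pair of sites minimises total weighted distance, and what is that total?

Evaluate every pair (each demand assigned to the nearer of the two):
  {β, γ}: total = 205
  {α, β}: total = 223
  {α, γ}: total = 334
Best pair: {β, γ} with total 205.

{β, γ}, total 205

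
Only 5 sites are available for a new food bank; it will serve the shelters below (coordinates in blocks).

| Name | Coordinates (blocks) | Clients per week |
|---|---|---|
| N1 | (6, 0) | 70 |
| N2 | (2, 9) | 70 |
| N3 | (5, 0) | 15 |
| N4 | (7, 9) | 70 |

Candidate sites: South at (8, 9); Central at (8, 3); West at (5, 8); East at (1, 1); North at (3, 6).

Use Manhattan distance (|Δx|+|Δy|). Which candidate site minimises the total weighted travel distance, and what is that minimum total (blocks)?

West, total 1240 blocks

Total weighted distance at each candidate:
  South (8, 9): total = 1440
  Central (8, 3): total = 1770
  West (5, 8): total = 1240
  East (1, 1): total = 2105
  North (3, 6): total = 1520
Minimum is at West with total 1240 blocks.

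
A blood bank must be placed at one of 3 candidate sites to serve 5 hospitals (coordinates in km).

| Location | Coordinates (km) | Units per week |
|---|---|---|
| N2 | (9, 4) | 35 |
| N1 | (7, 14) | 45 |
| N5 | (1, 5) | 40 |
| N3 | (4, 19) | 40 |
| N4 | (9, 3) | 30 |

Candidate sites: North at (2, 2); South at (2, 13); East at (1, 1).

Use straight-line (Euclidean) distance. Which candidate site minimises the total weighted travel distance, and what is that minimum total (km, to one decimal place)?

South, total 1570.2 km

Total weighted distance at each candidate:
  North (2, 2): total = 1863.1
  South (2, 13): total = 1570.2
  East (1, 1): total = 2080.7
Minimum is at South with total 1570.2 km.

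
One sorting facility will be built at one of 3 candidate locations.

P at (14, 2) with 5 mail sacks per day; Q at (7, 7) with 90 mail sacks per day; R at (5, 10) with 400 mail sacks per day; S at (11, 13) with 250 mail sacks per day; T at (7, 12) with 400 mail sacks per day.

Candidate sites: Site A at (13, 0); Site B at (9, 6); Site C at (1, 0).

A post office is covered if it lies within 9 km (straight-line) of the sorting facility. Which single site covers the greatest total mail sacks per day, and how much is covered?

Coverage radius r = 9 km; a point is covered iff (Δx)²+(Δy)² ≤ 9² = 81.
  Site A (13, 0): covers {P} → 5
  Site B (9, 6): covers {P, Q, R, S, T} → 1145
  Site C (1, 0): covers {none} → 0
Maximum coverage at Site B: 1145 mail sacks per day.

Site B, covering 1145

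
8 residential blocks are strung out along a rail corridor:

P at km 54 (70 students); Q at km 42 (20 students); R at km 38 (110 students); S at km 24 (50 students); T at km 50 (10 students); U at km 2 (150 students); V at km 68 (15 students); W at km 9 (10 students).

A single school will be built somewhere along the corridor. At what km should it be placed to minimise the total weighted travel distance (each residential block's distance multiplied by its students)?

For a sum of weighted absolute distances on a line, the optimum is the weighted median (not the mean). Total weight W = 435; half-weight = 217.5.
Sort by position and accumulate weight:
  km 2 (U, w=150) → cum 150
  km 9 (W, w=10) → cum 160
  km 24 (S, w=50) → cum 210
  km 38 (R, w=110) → cum 320  ≥ 217.5 → median here
  km 42 (Q, w=20) → cum 340
  km 50 (T, w=10) → cum 350
  km 54 (P, w=70) → cum 420
  km 68 (V, w=15) → cum 435
Optimal location: km 38.

x = 38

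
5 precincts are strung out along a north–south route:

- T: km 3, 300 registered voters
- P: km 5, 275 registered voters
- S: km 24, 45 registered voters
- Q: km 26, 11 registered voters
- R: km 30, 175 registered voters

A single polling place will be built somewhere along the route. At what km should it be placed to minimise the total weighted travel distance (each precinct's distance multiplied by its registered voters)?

For a sum of weighted absolute distances on a line, the optimum is the weighted median (not the mean). Total weight W = 806; half-weight = 403.
Sort by position and accumulate weight:
  km 3 (T, w=300) → cum 300
  km 5 (P, w=275) → cum 575  ≥ 403 → median here
  km 24 (S, w=45) → cum 620
  km 26 (Q, w=11) → cum 631
  km 30 (R, w=175) → cum 806
Optimal location: km 5.

x = 5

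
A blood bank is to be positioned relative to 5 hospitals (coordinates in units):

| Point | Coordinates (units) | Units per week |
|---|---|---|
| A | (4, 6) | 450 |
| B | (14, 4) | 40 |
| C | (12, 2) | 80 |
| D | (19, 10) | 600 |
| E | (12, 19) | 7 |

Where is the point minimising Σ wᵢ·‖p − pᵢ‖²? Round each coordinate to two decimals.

(12.58, 7.78)

The minimiser of Σwᵢ‖p−pᵢ‖² is the weighted centroid p* = (Σwᵢpᵢ)/(Σwᵢ).
Σwᵢ = 1177.
Σwᵢxᵢ = 450·4 + 40·14 + 80·12 + 600·19 + 7·12 = 14804.
Σwᵢyᵢ = 450·6 + 40·4 + 80·2 + 600·10 + 7·19 = 9153.
x* = 14804/1177 = 12.58, y* = 9153/1177 = 7.78.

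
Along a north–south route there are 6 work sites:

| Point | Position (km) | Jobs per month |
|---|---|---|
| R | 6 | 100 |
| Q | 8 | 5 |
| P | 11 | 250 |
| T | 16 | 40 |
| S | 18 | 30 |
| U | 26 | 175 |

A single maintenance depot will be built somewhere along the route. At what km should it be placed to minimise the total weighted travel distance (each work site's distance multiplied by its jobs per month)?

For a sum of weighted absolute distances on a line, the optimum is the weighted median (not the mean). Total weight W = 600; half-weight = 300.
Sort by position and accumulate weight:
  km 6 (R, w=100) → cum 100
  km 8 (Q, w=5) → cum 105
  km 11 (P, w=250) → cum 355  ≥ 300 → median here
  km 16 (T, w=40) → cum 395
  km 18 (S, w=30) → cum 425
  km 26 (U, w=175) → cum 600
Optimal location: km 11.

x = 11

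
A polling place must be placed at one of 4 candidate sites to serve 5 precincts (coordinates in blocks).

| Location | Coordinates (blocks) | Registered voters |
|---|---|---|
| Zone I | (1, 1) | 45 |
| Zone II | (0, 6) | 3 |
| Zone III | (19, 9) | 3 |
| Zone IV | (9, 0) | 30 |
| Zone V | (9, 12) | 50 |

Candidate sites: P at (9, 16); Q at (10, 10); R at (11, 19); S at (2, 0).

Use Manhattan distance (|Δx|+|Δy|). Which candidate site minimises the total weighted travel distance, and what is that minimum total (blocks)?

Total weighted distance at each candidate:
  P (9, 16): total = 1823
  Q (10, 10): total = 1362
  R (11, 19): total = 2466
  S (2, 0): total = 1352
Minimum is at S with total 1352 blocks.

S, total 1352 blocks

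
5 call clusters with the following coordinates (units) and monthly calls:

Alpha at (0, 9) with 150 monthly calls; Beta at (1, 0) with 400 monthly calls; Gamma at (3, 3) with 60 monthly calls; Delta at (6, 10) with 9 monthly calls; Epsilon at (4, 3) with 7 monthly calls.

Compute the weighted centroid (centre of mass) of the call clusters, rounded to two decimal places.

(1.06, 2.62)

The minimiser of Σwᵢ‖p−pᵢ‖² is the weighted centroid p* = (Σwᵢpᵢ)/(Σwᵢ).
Σwᵢ = 626.
Σwᵢxᵢ = 150·0 + 400·1 + 60·3 + 9·6 + 7·4 = 662.
Σwᵢyᵢ = 150·9 + 400·0 + 60·3 + 9·10 + 7·3 = 1641.
x* = 662/626 = 1.06, y* = 1641/626 = 2.62.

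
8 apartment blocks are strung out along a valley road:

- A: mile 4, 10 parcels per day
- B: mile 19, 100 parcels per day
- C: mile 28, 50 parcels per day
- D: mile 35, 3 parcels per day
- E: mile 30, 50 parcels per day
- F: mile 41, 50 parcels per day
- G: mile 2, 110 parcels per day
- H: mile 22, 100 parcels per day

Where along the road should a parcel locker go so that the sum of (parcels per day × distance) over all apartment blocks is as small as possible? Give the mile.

For a sum of weighted absolute distances on a line, the optimum is the weighted median (not the mean). Total weight W = 473; half-weight = 236.5.
Sort by position and accumulate weight:
  mile 2 (G, w=110) → cum 110
  mile 4 (A, w=10) → cum 120
  mile 19 (B, w=100) → cum 220
  mile 22 (H, w=100) → cum 320  ≥ 236.5 → median here
  mile 28 (C, w=50) → cum 370
  mile 30 (E, w=50) → cum 420
  mile 35 (D, w=3) → cum 423
  mile 41 (F, w=50) → cum 473
Optimal location: mile 22.

x = 22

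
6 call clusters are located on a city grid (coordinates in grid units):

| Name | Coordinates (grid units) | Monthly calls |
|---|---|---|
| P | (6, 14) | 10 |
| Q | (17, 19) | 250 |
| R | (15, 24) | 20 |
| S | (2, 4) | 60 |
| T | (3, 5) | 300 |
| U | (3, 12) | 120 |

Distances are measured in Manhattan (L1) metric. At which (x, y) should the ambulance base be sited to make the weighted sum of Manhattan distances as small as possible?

(3, 12)

Manhattan distance separates: Σwᵢ(|x−xᵢ|+|y−yᵢ|) = Σwᵢ|x−xᵢ| + Σwᵢ|y−yᵢ|, so x and y are optimised independently as 1-D weighted medians.
Total weight W = 760; half = 380.
x-coordinate, sorted with cumulative weight:
  x=2 (S, w=60) cum 60
  x=3 (T, w=300) cum 360
  x=3 (U, w=120) cum 480  ← median
  x=6 (P, w=10) cum 490
  x=15 (R, w=20) cum 510
  x=17 (Q, w=250) cum 760
⇒ x* = 3
y-coordinate, sorted with cumulative weight:
  y=4 (S, w=60) cum 60
  y=5 (T, w=300) cum 360
  y=12 (U, w=120) cum 480  ← median
  y=14 (P, w=10) cum 490
  y=19 (Q, w=250) cum 740
  y=24 (R, w=20) cum 760
⇒ y* = 12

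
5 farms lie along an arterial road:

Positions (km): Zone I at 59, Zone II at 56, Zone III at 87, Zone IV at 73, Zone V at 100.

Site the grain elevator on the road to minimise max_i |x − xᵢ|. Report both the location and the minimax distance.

location 78, max distance 22

The 1-center on a line is the midpoint of the two extreme points: leftmost at 56, rightmost at 100.
Optimal location = (56 + 100)/2 = 78; maximum distance = (100 − 56)/2 = 22.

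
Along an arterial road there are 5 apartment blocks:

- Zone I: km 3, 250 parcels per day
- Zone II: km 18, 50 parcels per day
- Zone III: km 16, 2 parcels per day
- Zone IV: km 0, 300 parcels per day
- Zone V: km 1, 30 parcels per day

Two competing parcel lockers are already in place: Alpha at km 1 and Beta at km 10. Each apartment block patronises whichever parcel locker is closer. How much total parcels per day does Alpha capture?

580

The indifferent point is the midpoint (1+10)/2 = 5.5; apartment blocks left of it (closer to Alpha at 1) go to Alpha, those right go to Beta.
  Zone IV at 0 (w=300) → Alpha
  Zone V at 1 (w=30) → Alpha
  Zone I at 3 (w=250) → Alpha
  Zone III at 16 (w=2) → Beta
  Zone II at 18 (w=50) → Beta
Alpha captures 580; Beta captures 52.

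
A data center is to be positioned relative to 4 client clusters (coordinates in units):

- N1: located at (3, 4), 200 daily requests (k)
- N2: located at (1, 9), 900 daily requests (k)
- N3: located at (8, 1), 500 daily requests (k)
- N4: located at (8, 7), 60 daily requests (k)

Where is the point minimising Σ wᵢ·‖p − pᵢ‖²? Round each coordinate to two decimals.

(3.60, 5.92)

The minimiser of Σwᵢ‖p−pᵢ‖² is the weighted centroid p* = (Σwᵢpᵢ)/(Σwᵢ).
Σwᵢ = 1660.
Σwᵢxᵢ = 200·3 + 900·1 + 500·8 + 60·8 = 5980.
Σwᵢyᵢ = 200·4 + 900·9 + 500·1 + 60·7 = 9820.
x* = 5980/1660 = 3.60, y* = 9820/1660 = 5.92.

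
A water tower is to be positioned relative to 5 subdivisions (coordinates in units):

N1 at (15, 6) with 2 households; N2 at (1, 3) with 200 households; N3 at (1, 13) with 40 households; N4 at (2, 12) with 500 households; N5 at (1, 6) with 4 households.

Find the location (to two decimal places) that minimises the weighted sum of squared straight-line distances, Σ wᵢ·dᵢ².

(1.71, 9.59)

The minimiser of Σwᵢ‖p−pᵢ‖² is the weighted centroid p* = (Σwᵢpᵢ)/(Σwᵢ).
Σwᵢ = 746.
Σwᵢxᵢ = 2·15 + 200·1 + 40·1 + 500·2 + 4·1 = 1274.
Σwᵢyᵢ = 2·6 + 200·3 + 40·13 + 500·12 + 4·6 = 7156.
x* = 1274/746 = 1.71, y* = 7156/746 = 9.59.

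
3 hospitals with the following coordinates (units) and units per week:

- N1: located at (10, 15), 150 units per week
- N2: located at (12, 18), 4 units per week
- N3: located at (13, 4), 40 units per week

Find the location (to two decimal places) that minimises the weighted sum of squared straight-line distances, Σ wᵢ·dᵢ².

The minimiser of Σwᵢ‖p−pᵢ‖² is the weighted centroid p* = (Σwᵢpᵢ)/(Σwᵢ).
Σwᵢ = 194.
Σwᵢxᵢ = 150·10 + 4·12 + 40·13 = 2068.
Σwᵢyᵢ = 150·15 + 4·18 + 40·4 = 2482.
x* = 2068/194 = 10.66, y* = 2482/194 = 12.79.

(10.66, 12.79)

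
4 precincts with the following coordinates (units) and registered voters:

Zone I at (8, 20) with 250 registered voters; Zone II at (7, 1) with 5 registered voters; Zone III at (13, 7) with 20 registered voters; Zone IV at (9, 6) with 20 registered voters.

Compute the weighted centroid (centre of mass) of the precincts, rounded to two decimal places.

The minimiser of Σwᵢ‖p−pᵢ‖² is the weighted centroid p* = (Σwᵢpᵢ)/(Σwᵢ).
Σwᵢ = 295.
Σwᵢxᵢ = 250·8 + 5·7 + 20·13 + 20·9 = 2475.
Σwᵢyᵢ = 250·20 + 5·1 + 20·7 + 20·6 = 5265.
x* = 2475/295 = 8.39, y* = 5265/295 = 17.85.

(8.39, 17.85)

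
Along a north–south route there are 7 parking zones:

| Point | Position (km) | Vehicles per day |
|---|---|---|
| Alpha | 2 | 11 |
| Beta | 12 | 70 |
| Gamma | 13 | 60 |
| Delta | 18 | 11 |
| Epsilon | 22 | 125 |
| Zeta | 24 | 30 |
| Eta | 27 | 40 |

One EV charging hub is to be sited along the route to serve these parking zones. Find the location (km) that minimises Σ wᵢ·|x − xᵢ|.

x = 22

For a sum of weighted absolute distances on a line, the optimum is the weighted median (not the mean). Total weight W = 347; half-weight = 173.5.
Sort by position and accumulate weight:
  km 2 (Alpha, w=11) → cum 11
  km 12 (Beta, w=70) → cum 81
  km 13 (Gamma, w=60) → cum 141
  km 18 (Delta, w=11) → cum 152
  km 22 (Epsilon, w=125) → cum 277  ≥ 173.5 → median here
  km 24 (Zeta, w=30) → cum 307
  km 27 (Eta, w=40) → cum 347
Optimal location: km 22.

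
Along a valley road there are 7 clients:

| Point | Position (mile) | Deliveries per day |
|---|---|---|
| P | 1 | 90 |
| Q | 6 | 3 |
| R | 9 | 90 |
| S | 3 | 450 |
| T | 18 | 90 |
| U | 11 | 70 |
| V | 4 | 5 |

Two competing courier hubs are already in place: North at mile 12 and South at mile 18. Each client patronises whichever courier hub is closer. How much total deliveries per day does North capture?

708

The indifferent point is the midpoint (12+18)/2 = 15; clients left of it (closer to North at 12) go to North, those right go to South.
  P at 1 (w=90) → North
  S at 3 (w=450) → North
  V at 4 (w=5) → North
  Q at 6 (w=3) → North
  R at 9 (w=90) → North
  U at 11 (w=70) → North
  T at 18 (w=90) → South
North captures 708; South captures 90.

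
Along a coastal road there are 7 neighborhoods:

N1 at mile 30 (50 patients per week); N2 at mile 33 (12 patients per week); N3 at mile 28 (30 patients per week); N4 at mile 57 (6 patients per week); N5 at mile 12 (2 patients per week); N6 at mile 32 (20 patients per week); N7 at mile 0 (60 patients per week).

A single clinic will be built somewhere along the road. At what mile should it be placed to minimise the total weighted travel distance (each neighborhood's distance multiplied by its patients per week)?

For a sum of weighted absolute distances on a line, the optimum is the weighted median (not the mean). Total weight W = 180; half-weight = 90.
Sort by position and accumulate weight:
  mile 0 (N7, w=60) → cum 60
  mile 12 (N5, w=2) → cum 62
  mile 28 (N3, w=30) → cum 92  ≥ 90 → median here
  mile 30 (N1, w=50) → cum 142
  mile 32 (N6, w=20) → cum 162
  mile 33 (N2, w=12) → cum 174
  mile 57 (N4, w=6) → cum 180
Optimal location: mile 28.

x = 28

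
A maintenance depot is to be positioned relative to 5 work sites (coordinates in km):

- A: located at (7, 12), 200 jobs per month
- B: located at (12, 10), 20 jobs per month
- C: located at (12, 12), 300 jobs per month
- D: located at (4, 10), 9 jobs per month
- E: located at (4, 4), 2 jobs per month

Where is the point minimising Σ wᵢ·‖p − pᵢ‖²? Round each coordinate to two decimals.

The minimiser of Σwᵢ‖p−pᵢ‖² is the weighted centroid p* = (Σwᵢpᵢ)/(Σwᵢ).
Σwᵢ = 531.
Σwᵢxᵢ = 200·7 + 20·12 + 300·12 + 9·4 + 2·4 = 5284.
Σwᵢyᵢ = 200·12 + 20·10 + 300·12 + 9·10 + 2·4 = 6298.
x* = 5284/531 = 9.95, y* = 6298/531 = 11.86.

(9.95, 11.86)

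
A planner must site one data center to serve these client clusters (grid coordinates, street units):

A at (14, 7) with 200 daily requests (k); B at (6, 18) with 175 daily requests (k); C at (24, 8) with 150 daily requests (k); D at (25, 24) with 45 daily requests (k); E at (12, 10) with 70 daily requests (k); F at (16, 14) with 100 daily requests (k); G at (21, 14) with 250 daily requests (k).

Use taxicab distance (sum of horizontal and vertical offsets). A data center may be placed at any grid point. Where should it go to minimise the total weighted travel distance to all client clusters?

Manhattan distance separates: Σwᵢ(|x−xᵢ|+|y−yᵢ|) = Σwᵢ|x−xᵢ| + Σwᵢ|y−yᵢ|, so x and y are optimised independently as 1-D weighted medians.
Total weight W = 990; half = 495.
x-coordinate, sorted with cumulative weight:
  x=6 (B, w=175) cum 175
  x=12 (E, w=70) cum 245
  x=14 (A, w=200) cum 445
  x=16 (F, w=100) cum 545  ← median
  x=21 (G, w=250) cum 795
  x=24 (C, w=150) cum 945
  x=25 (D, w=45) cum 990
⇒ x* = 16
y-coordinate, sorted with cumulative weight:
  y=7 (A, w=200) cum 200
  y=8 (C, w=150) cum 350
  y=10 (E, w=70) cum 420
  y=14 (F, w=100) cum 520  ← median
  y=14 (G, w=250) cum 770
  y=18 (B, w=175) cum 945
  y=24 (D, w=45) cum 990
⇒ y* = 14

(16, 14)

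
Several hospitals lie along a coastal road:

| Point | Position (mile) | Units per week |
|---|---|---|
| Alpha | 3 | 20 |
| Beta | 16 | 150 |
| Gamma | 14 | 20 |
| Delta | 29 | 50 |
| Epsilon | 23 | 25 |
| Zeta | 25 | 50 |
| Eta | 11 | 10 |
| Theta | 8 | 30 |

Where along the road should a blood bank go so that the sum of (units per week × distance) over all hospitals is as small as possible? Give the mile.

x = 16

For a sum of weighted absolute distances on a line, the optimum is the weighted median (not the mean). Total weight W = 355; half-weight = 177.5.
Sort by position and accumulate weight:
  mile 3 (Alpha, w=20) → cum 20
  mile 8 (Theta, w=30) → cum 50
  mile 11 (Eta, w=10) → cum 60
  mile 14 (Gamma, w=20) → cum 80
  mile 16 (Beta, w=150) → cum 230  ≥ 177.5 → median here
  mile 23 (Epsilon, w=25) → cum 255
  mile 25 (Zeta, w=50) → cum 305
  mile 29 (Delta, w=50) → cum 355
Optimal location: mile 16.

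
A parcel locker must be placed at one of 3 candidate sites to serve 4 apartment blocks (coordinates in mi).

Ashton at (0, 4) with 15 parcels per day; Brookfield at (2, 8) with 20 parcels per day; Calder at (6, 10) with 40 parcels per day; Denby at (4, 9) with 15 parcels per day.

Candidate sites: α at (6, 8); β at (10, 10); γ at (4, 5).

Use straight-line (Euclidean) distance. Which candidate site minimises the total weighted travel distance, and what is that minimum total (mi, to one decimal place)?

α, total 301.7 mi

Total weighted distance at each candidate:
  α (6, 8): total = 301.7
  β (10, 10): total = 591.1
  γ (4, 5): total = 409.4
Minimum is at α with total 301.7 mi.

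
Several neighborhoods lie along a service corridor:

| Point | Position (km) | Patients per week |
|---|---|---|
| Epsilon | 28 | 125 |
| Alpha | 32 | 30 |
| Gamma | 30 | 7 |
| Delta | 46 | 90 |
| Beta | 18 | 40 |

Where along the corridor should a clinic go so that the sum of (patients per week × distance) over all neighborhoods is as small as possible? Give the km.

x = 28

For a sum of weighted absolute distances on a line, the optimum is the weighted median (not the mean). Total weight W = 292; half-weight = 146.
Sort by position and accumulate weight:
  km 18 (Beta, w=40) → cum 40
  km 28 (Epsilon, w=125) → cum 165  ≥ 146 → median here
  km 30 (Gamma, w=7) → cum 172
  km 32 (Alpha, w=30) → cum 202
  km 46 (Delta, w=90) → cum 292
Optimal location: km 28.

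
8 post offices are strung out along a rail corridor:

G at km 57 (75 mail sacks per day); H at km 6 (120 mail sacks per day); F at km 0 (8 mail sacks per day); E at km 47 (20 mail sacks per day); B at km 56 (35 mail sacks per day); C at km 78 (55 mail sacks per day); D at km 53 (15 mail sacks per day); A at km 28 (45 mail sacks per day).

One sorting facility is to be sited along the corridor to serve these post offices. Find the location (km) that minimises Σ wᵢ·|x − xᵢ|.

For a sum of weighted absolute distances on a line, the optimum is the weighted median (not the mean). Total weight W = 373; half-weight = 186.5.
Sort by position and accumulate weight:
  km 0 (F, w=8) → cum 8
  km 6 (H, w=120) → cum 128
  km 28 (A, w=45) → cum 173
  km 47 (E, w=20) → cum 193  ≥ 186.5 → median here
  km 53 (D, w=15) → cum 208
  km 56 (B, w=35) → cum 243
  km 57 (G, w=75) → cum 318
  km 78 (C, w=55) → cum 373
Optimal location: km 47.

x = 47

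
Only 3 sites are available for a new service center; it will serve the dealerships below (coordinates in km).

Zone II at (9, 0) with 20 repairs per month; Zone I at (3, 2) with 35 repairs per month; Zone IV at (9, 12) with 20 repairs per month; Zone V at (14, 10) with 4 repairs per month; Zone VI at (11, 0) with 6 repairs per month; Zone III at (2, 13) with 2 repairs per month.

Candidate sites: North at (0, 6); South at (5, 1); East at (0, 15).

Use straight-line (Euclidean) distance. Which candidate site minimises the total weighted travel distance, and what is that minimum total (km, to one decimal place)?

South, total 507.0 km

Total weighted distance at each candidate:
  North (0, 6): total = 755.6
  South (5, 1): total = 507.0
  East (0, 15): total = 1183.3
Minimum is at South with total 507.0 km.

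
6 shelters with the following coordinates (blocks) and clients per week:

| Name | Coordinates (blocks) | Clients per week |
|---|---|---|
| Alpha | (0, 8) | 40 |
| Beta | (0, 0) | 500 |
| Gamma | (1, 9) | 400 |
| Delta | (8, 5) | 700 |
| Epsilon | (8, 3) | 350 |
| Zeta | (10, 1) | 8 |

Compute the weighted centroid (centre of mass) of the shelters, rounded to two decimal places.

The minimiser of Σwᵢ‖p−pᵢ‖² is the weighted centroid p* = (Σwᵢpᵢ)/(Σwᵢ).
Σwᵢ = 1998.
Σwᵢxᵢ = 40·0 + 500·0 + 400·1 + 700·8 + 350·8 + 8·10 = 8880.
Σwᵢyᵢ = 40·8 + 500·0 + 400·9 + 700·5 + 350·3 + 8·1 = 8478.
x* = 8880/1998 = 4.44, y* = 8478/1998 = 4.24.

(4.44, 4.24)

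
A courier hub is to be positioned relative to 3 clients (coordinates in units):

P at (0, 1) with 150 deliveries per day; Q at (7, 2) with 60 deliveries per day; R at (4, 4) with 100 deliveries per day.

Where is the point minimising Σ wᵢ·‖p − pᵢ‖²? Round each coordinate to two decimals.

The minimiser of Σwᵢ‖p−pᵢ‖² is the weighted centroid p* = (Σwᵢpᵢ)/(Σwᵢ).
Σwᵢ = 310.
Σwᵢxᵢ = 150·0 + 60·7 + 100·4 = 820.
Σwᵢyᵢ = 150·1 + 60·2 + 100·4 = 670.
x* = 820/310 = 2.65, y* = 670/310 = 2.16.

(2.65, 2.16)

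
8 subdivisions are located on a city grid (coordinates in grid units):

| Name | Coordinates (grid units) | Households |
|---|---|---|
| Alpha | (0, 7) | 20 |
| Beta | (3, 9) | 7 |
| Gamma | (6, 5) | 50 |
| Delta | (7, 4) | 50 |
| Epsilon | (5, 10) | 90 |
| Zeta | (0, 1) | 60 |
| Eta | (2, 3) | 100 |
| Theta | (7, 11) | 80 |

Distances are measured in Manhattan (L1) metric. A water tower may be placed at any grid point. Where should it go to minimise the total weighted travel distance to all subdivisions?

Manhattan distance separates: Σwᵢ(|x−xᵢ|+|y−yᵢ|) = Σwᵢ|x−xᵢ| + Σwᵢ|y−yᵢ|, so x and y are optimised independently as 1-D weighted medians.
Total weight W = 457; half = 228.5.
x-coordinate, sorted with cumulative weight:
  x=0 (Alpha, w=20) cum 20
  x=0 (Zeta, w=60) cum 80
  x=2 (Eta, w=100) cum 180
  x=3 (Beta, w=7) cum 187
  x=5 (Epsilon, w=90) cum 277  ← median
  x=6 (Gamma, w=50) cum 327
  x=7 (Delta, w=50) cum 377
  x=7 (Theta, w=80) cum 457
⇒ x* = 5
y-coordinate, sorted with cumulative weight:
  y=1 (Zeta, w=60) cum 60
  y=3 (Eta, w=100) cum 160
  y=4 (Delta, w=50) cum 210
  y=5 (Gamma, w=50) cum 260  ← median
  y=7 (Alpha, w=20) cum 280
  y=9 (Beta, w=7) cum 287
  y=10 (Epsilon, w=90) cum 377
  y=11 (Theta, w=80) cum 457
⇒ y* = 5

(5, 5)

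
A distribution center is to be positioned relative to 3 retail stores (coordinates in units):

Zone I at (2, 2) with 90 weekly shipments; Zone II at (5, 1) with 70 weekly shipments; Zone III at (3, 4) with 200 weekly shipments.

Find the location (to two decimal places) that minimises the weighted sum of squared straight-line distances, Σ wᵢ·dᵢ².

The minimiser of Σwᵢ‖p−pᵢ‖² is the weighted centroid p* = (Σwᵢpᵢ)/(Σwᵢ).
Σwᵢ = 360.
Σwᵢxᵢ = 90·2 + 70·5 + 200·3 = 1130.
Σwᵢyᵢ = 90·2 + 70·1 + 200·4 = 1050.
x* = 1130/360 = 3.14, y* = 1050/360 = 2.92.

(3.14, 2.92)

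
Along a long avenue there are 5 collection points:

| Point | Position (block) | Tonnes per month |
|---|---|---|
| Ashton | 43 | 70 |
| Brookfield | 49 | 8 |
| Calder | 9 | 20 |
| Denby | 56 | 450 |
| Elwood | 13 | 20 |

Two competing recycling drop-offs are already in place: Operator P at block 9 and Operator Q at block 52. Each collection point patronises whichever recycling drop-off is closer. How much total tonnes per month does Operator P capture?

40

The indifferent point is the midpoint (9+52)/2 = 30.5; collection points left of it (closer to Operator P at 9) go to Operator P, those right go to Operator Q.
  Calder at 9 (w=20) → Operator P
  Elwood at 13 (w=20) → Operator P
  Ashton at 43 (w=70) → Operator Q
  Brookfield at 49 (w=8) → Operator Q
  Denby at 56 (w=450) → Operator Q
Operator P captures 40; Operator Q captures 528.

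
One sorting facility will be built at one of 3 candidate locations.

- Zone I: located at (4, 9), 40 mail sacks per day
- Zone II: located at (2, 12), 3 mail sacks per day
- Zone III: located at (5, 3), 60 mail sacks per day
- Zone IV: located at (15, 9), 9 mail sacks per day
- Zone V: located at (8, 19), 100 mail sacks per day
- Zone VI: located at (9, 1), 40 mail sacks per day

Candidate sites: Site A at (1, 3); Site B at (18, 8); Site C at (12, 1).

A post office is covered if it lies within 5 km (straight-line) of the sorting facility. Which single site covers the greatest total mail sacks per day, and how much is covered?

Site A, covering 60

Coverage radius r = 5 km; a point is covered iff (Δx)²+(Δy)² ≤ 5² = 25.
  Site A (1, 3): covers {Zone III} → 60
  Site B (18, 8): covers {Zone IV} → 9
  Site C (12, 1): covers {Zone VI} → 40
Maximum coverage at Site A: 60 mail sacks per day.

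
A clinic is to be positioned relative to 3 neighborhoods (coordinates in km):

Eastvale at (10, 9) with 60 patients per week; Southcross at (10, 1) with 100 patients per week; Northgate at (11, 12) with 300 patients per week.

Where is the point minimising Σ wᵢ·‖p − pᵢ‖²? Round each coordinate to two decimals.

The minimiser of Σwᵢ‖p−pᵢ‖² is the weighted centroid p* = (Σwᵢpᵢ)/(Σwᵢ).
Σwᵢ = 460.
Σwᵢxᵢ = 60·10 + 100·10 + 300·11 = 4900.
Σwᵢyᵢ = 60·9 + 100·1 + 300·12 = 4240.
x* = 4900/460 = 10.65, y* = 4240/460 = 9.22.

(10.65, 9.22)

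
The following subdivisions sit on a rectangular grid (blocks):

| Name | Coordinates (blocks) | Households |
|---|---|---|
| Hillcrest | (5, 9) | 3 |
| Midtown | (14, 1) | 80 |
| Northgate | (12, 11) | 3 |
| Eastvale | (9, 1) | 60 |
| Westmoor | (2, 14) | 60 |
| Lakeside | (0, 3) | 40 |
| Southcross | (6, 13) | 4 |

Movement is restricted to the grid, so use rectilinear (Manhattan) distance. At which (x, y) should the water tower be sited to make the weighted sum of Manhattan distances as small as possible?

Manhattan distance separates: Σwᵢ(|x−xᵢ|+|y−yᵢ|) = Σwᵢ|x−xᵢ| + Σwᵢ|y−yᵢ|, so x and y are optimised independently as 1-D weighted medians.
Total weight W = 250; half = 125.
x-coordinate, sorted with cumulative weight:
  x=0 (Lakeside, w=40) cum 40
  x=2 (Westmoor, w=60) cum 100
  x=5 (Hillcrest, w=3) cum 103
  x=6 (Southcross, w=4) cum 107
  x=9 (Eastvale, w=60) cum 167  ← median
  x=12 (Northgate, w=3) cum 170
  x=14 (Midtown, w=80) cum 250
⇒ x* = 9
y-coordinate, sorted with cumulative weight:
  y=1 (Midtown, w=80) cum 80
  y=1 (Eastvale, w=60) cum 140  ← median
  y=3 (Lakeside, w=40) cum 180
  y=9 (Hillcrest, w=3) cum 183
  y=11 (Northgate, w=3) cum 186
  y=13 (Southcross, w=4) cum 190
  y=14 (Westmoor, w=60) cum 250
⇒ y* = 1

(9, 1)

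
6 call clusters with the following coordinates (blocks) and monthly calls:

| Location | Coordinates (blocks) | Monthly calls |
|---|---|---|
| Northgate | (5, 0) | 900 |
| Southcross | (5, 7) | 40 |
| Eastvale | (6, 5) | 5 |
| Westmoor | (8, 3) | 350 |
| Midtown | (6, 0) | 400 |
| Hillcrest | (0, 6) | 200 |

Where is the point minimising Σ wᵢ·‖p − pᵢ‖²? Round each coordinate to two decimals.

The minimiser of Σwᵢ‖p−pᵢ‖² is the weighted centroid p* = (Σwᵢpᵢ)/(Σwᵢ).
Σwᵢ = 1895.
Σwᵢxᵢ = 900·5 + 40·5 + 5·6 + 350·8 + 400·6 + 200·0 = 9930.
Σwᵢyᵢ = 900·0 + 40·7 + 5·5 + 350·3 + 400·0 + 200·6 = 2555.
x* = 9930/1895 = 5.24, y* = 2555/1895 = 1.35.

(5.24, 1.35)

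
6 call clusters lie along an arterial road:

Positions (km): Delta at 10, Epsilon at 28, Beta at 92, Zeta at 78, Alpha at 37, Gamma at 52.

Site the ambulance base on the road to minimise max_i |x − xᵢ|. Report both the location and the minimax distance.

The 1-center on a line is the midpoint of the two extreme points: leftmost at 10, rightmost at 92.
Optimal location = (10 + 92)/2 = 51; maximum distance = (92 − 10)/2 = 41.

location 51, max distance 41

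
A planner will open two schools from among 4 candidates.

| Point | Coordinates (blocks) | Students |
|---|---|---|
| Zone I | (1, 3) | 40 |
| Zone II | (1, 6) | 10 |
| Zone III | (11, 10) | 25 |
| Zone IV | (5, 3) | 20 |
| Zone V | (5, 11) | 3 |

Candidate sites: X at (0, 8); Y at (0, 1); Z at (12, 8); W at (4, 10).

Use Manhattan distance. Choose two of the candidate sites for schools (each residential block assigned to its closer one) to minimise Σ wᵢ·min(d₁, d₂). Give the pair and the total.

Evaluate every pair (each demand assigned to the nearer of the two):
  {Y, Z}: total = 425
  {Y, W}: total = 501
  {X, Z}: total = 569
  {X, W}: total = 611
  {X, Y}: total = 639
  {Z, W}: total = 711
Best pair: {Y, Z} with total 425.

{Y, Z}, total 425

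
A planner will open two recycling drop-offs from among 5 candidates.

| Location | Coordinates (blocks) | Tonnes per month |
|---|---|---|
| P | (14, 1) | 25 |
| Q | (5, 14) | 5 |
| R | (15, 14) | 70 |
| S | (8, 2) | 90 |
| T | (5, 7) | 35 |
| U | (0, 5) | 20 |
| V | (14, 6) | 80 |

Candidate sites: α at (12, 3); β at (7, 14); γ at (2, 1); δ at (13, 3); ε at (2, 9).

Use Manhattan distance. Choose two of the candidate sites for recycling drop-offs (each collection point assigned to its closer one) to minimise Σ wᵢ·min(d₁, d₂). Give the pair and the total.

{α, β}, total 2115

Evaluate every pair (each demand assigned to the nearer of the two):
  {α, β}: total = 2115
  {β, δ}: total = 2120
  {δ, ε}: total = 2180
  {α, ε}: total = 2265
  {γ, δ}: total = 2360
  {α, γ}: total = 2445
  {α, δ}: total = 2510
  {β, γ}: total = 3135
  {γ, ε}: total = 3725
  {β, ε}: total = 3735
Best pair: {α, β} with total 2115.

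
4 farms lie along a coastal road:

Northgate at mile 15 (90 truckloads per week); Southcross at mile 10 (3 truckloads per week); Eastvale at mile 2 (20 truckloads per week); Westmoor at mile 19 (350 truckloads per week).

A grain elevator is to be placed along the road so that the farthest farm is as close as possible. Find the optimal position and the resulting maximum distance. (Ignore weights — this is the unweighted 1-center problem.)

The 1-center on a line is the midpoint of the two extreme points: leftmost at 2, rightmost at 19.
Optimal location = (2 + 19)/2 = 10.5; maximum distance = (19 − 2)/2 = 8.5.

location 10.5, max distance 8.5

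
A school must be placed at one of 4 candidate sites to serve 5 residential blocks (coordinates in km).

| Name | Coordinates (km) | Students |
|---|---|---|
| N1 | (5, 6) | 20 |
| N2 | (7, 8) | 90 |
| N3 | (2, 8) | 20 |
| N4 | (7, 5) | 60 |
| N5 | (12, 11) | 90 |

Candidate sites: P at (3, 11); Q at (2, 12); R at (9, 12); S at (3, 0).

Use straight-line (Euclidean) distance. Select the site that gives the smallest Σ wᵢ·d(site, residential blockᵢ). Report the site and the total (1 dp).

Total weighted distance at each candidate:
  P (3, 11): total = 1863.6
  Q (2, 12): total = 2211.1
  R (9, 12): total = 1429.4
  S (3, 0): total = 2756.0
Minimum is at R with total 1429.4 km.

R, total 1429.4 km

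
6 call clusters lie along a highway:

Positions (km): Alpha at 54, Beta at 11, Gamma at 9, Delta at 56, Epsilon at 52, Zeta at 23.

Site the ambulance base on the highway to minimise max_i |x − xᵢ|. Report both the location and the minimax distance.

location 32.5, max distance 23.5

The 1-center on a line is the midpoint of the two extreme points: leftmost at 9, rightmost at 56.
Optimal location = (9 + 56)/2 = 32.5; maximum distance = (56 − 9)/2 = 23.5.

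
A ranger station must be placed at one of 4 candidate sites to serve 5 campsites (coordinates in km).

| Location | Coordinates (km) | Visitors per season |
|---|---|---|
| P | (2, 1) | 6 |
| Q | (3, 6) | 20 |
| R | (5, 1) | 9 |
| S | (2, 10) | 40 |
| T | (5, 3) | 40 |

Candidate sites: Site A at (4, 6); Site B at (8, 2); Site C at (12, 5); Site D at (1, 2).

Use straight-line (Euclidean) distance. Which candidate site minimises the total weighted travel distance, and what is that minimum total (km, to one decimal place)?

Site A, total 403.6 km

Total weighted distance at each candidate:
  Site A (4, 6): total = 403.6
  Site B (8, 2): total = 719.5
  Site C (12, 5): total = 1056.7
  Site D (1, 2): total = 622.5
Minimum is at Site A with total 403.6 km.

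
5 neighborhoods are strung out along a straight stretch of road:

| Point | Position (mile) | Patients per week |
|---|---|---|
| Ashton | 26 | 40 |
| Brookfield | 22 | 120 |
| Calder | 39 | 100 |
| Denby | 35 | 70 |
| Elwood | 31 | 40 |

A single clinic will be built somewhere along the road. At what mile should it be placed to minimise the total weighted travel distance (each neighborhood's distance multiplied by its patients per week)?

x = 31

For a sum of weighted absolute distances on a line, the optimum is the weighted median (not the mean). Total weight W = 370; half-weight = 185.
Sort by position and accumulate weight:
  mile 22 (Brookfield, w=120) → cum 120
  mile 26 (Ashton, w=40) → cum 160
  mile 31 (Elwood, w=40) → cum 200  ≥ 185 → median here
  mile 35 (Denby, w=70) → cum 270
  mile 39 (Calder, w=100) → cum 370
Optimal location: mile 31.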